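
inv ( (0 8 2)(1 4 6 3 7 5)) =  (0 2 8)(1 5 7 3 6 4)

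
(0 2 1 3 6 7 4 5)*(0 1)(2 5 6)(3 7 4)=(0 5 1 7 3 2)(4 6)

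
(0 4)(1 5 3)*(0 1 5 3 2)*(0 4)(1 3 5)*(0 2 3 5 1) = (0 2 4 5 3)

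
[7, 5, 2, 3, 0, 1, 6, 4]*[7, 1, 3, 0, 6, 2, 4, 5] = [5, 2, 3, 0, 7, 1, 4, 6]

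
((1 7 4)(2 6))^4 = (1 7 4)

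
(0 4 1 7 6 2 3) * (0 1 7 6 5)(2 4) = (0 2 3 1 6 4 7 5)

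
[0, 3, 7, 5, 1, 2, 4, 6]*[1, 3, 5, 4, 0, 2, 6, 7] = [1, 4, 7, 2, 3, 5, 0, 6]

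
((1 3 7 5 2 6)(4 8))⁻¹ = (1 6 2 5 7 3)(4 8)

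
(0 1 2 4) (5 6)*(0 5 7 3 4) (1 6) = (0 6 7 3 4 5 1 2) 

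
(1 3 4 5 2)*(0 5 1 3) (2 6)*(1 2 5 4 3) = (0 4 2 1) (5 6) 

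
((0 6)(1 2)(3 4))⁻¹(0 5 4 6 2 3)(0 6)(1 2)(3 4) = (0 1 4 6 5 3)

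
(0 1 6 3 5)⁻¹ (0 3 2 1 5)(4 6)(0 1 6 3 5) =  (0 1 5 2 6)(3 4)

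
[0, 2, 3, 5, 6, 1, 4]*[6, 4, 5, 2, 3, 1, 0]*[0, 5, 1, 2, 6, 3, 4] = [4, 3, 1, 5, 0, 6, 2]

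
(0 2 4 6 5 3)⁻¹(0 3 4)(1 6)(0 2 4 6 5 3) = (0 6 2)(1 5)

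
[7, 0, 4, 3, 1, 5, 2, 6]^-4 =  [6, 7, 1, 3, 0, 5, 4, 2]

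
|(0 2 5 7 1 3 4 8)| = 8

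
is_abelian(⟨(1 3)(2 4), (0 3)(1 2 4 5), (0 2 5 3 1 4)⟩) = no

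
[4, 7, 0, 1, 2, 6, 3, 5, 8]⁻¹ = [2, 3, 4, 6, 0, 7, 5, 1, 8]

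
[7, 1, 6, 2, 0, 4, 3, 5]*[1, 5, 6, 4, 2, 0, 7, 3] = [3, 5, 7, 6, 1, 2, 4, 0]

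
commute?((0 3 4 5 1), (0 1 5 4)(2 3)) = no:(0 3 4 5 1) * (0 1 5 4)(2 3) = (0 2 3), (0 1 5 4)(2 3) * (0 3 4 5 1) = (2 4 3)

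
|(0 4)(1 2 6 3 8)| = 10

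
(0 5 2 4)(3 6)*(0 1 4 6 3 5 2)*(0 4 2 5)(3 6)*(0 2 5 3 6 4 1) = (0 3 4)(1 5)(2 6)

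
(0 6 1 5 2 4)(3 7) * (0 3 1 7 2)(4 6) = (0 4 3 2 6 7 1 5)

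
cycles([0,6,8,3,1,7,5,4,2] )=(1 6 5 7 4)(2 8)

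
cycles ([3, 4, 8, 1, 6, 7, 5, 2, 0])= (0 3 1 4 6 5 7 2 8)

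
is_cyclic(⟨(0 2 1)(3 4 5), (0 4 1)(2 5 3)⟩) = no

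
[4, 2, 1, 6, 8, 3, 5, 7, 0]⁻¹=[8, 2, 1, 5, 0, 6, 3, 7, 4]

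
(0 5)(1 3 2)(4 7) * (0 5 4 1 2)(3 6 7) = (0 4 3)(1 6 7)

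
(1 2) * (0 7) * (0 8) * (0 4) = (0 7 8 4)(1 2)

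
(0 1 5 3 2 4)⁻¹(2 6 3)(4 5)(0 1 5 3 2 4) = (0 3)(2 4 6)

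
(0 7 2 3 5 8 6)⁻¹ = (0 6 8 5 3 2 7)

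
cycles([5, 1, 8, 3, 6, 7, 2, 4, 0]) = (0 5 7 4 6 2 8)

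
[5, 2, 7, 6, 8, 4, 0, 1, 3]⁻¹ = [6, 7, 1, 8, 5, 0, 3, 2, 4]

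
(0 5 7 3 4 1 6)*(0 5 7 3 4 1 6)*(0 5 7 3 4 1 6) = (0 3 6 7 1 5 4)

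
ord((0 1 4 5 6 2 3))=7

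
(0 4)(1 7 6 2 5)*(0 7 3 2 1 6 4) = (1 3 2 5 6)(4 7)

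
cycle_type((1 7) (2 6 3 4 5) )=2.5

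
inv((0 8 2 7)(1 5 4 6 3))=(0 7 2 8)(1 3 6 4 5)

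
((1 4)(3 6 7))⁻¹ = (1 4)(3 7 6)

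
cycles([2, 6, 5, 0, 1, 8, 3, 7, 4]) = (0 2 5 8 4 1 6 3)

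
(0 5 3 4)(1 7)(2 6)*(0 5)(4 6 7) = (1 4 5 3 6 2 7)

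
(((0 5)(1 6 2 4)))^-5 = (0 5)(1 4 2 6)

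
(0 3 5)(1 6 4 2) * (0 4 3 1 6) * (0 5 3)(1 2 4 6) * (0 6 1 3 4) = (0 2 3 4)(1 5)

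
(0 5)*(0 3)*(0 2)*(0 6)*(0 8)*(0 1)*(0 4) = (0 5 3 2 6 8 1 4) 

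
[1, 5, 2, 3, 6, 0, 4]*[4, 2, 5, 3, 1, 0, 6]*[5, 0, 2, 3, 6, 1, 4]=[2, 5, 1, 3, 4, 6, 0]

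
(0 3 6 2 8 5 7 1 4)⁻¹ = (0 4 1 7 5 8 2 6 3)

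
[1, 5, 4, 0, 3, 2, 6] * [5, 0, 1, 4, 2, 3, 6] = [0, 3, 2, 5, 4, 1, 6]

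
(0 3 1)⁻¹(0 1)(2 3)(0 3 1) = (0 3)(1 2)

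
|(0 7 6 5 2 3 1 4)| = 8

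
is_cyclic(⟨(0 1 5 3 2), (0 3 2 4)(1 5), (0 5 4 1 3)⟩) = no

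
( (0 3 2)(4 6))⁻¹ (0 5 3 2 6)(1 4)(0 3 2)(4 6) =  (0 4 3 5 2)(1 6)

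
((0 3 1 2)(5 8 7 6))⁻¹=(0 2 1 3)(5 6 7 8)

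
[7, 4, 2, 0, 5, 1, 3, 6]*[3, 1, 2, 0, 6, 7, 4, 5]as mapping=[0→5, 1→6, 2→2, 3→3, 4→7, 5→1, 6→0, 7→4]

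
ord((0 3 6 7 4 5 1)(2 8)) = 14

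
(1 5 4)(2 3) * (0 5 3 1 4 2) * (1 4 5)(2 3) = (0 1 2 4 5 3)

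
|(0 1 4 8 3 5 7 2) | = 8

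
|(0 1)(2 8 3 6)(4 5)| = 4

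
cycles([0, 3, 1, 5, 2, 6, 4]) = (1 3 5 6 4 2)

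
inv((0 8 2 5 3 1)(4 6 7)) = (0 1 3 5 2 8)(4 7 6)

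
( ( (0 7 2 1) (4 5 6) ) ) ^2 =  (0 2) (1 7) (4 6 5) 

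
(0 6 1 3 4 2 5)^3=(0 3 5 1 2 6 4)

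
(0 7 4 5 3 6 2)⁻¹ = (0 2 6 3 5 4 7)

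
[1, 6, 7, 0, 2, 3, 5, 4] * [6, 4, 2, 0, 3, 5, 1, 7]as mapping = [0→4, 1→1, 2→7, 3→6, 4→2, 5→0, 6→5, 7→3]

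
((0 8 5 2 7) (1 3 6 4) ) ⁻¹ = (0 7 2 5 8) (1 4 6 3) 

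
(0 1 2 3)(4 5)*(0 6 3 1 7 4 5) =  (0 7 4)(1 2)(3 6)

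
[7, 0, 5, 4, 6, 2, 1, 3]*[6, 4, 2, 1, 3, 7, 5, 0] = [0, 6, 7, 3, 5, 2, 4, 1]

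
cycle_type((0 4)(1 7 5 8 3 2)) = 2.6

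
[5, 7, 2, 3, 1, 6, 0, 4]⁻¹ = [6, 4, 2, 3, 7, 0, 5, 1]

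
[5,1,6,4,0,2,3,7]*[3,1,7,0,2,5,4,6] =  [5,1,4,2,3,7,0,6]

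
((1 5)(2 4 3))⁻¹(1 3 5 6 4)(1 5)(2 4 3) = (1 6 3 5 2)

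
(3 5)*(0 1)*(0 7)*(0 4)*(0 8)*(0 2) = (0 1 7 4 8 2)(3 5)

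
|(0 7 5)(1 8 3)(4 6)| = 6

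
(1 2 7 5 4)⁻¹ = (1 4 5 7 2)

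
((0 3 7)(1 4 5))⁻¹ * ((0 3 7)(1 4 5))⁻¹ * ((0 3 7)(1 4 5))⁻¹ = ()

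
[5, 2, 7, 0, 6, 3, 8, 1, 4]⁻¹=[3, 7, 1, 5, 8, 0, 4, 2, 6]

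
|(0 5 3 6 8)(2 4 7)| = 15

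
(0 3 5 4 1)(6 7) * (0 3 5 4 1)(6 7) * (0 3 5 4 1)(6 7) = (0 4 3 1 5)(6 7)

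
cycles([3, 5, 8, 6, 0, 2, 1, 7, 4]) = (0 3 6 1 5 2 8 4)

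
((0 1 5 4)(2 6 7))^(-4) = (2 7 6)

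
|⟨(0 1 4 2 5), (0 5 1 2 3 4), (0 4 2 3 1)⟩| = 720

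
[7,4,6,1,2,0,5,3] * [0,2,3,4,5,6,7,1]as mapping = [0→1,1→5,2→7,3→2,4→3,5→0,6→6,7→4]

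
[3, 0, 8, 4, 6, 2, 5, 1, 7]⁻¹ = [1, 7, 5, 0, 3, 6, 4, 8, 2]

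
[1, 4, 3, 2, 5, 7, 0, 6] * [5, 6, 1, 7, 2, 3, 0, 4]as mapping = [0→6, 1→2, 2→7, 3→1, 4→3, 5→4, 6→5, 7→0]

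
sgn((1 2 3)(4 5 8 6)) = -1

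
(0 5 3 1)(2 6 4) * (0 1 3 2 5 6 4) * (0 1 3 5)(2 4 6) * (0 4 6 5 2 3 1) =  (0 3 2 5 6)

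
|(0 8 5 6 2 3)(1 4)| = 6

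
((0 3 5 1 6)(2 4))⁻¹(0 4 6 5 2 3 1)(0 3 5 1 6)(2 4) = (0 1 4 5 6 3 2)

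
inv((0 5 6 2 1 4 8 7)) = (0 7 8 4 1 2 6 5)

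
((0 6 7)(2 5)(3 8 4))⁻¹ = (0 7 6)(2 5)(3 4 8)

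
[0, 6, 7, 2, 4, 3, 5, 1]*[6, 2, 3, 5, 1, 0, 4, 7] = [6, 4, 7, 3, 1, 5, 0, 2]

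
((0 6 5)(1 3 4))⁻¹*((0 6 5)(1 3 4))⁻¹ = (0 6 5)(1 3 4)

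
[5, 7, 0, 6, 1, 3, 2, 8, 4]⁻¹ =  [2, 4, 6, 5, 8, 0, 3, 1, 7]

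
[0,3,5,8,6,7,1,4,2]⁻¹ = [0,6,8,1,7,2,4,5,3]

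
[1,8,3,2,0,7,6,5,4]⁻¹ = [4,0,3,2,8,7,6,5,1]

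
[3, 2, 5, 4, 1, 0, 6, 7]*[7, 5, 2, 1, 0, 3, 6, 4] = [1, 2, 3, 0, 5, 7, 6, 4]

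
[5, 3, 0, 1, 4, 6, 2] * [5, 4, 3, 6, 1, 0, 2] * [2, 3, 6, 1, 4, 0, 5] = [2, 5, 0, 4, 3, 6, 1]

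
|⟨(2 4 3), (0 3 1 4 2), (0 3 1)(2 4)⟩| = 120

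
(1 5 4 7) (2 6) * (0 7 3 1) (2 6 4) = (0 7) (1 5 2 4 3) 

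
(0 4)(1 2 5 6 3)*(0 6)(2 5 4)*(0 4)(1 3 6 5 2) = (0 1 2)(4 5)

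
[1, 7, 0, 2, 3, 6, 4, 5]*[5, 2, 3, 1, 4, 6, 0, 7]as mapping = [0→2, 1→7, 2→5, 3→3, 4→1, 5→0, 6→4, 7→6]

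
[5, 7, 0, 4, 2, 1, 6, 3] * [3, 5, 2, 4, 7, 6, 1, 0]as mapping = [0→6, 1→0, 2→3, 3→7, 4→2, 5→5, 6→1, 7→4]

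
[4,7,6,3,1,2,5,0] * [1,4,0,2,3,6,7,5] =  [3,5,7,2,4,0,6,1]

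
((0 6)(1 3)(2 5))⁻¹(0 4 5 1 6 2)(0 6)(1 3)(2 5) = (0 5 6 4 2 3)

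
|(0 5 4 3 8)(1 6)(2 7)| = 10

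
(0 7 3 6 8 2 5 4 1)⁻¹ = (0 1 4 5 2 8 6 3 7)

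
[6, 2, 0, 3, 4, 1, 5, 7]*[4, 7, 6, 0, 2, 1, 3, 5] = [3, 6, 4, 0, 2, 7, 1, 5]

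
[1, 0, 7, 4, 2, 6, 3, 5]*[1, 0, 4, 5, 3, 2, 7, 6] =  [0, 1, 6, 3, 4, 7, 5, 2]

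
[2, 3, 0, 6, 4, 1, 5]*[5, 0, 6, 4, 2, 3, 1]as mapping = [0→6, 1→4, 2→5, 3→1, 4→2, 5→0, 6→3]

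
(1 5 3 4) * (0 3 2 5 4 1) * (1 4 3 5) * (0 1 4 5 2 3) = (0 2 4 1)(3 5)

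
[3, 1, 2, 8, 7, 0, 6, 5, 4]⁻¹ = [5, 1, 2, 0, 8, 7, 6, 4, 3]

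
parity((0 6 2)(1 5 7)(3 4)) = odd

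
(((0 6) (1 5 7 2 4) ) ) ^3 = (0 6) (1 2 5 4 7) 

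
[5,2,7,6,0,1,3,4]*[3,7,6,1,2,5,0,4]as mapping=[0→5,1→6,2→4,3→0,4→3,5→7,6→1,7→2]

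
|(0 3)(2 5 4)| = 6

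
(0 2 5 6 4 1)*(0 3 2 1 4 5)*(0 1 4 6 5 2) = (0 4 6 2 1 3)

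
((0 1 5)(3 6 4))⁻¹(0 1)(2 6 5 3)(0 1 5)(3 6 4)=(0 6 2 4)(1 5)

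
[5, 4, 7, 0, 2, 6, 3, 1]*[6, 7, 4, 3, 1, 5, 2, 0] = [5, 1, 0, 6, 4, 2, 3, 7]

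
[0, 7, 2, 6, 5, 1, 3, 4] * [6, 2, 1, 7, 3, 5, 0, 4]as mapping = [0→6, 1→4, 2→1, 3→0, 4→5, 5→2, 6→7, 7→3]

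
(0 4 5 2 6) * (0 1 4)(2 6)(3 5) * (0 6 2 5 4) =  (0 6 1)(2 5)(3 4)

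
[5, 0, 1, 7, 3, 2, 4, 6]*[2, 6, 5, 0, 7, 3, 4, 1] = [3, 2, 6, 1, 0, 5, 7, 4]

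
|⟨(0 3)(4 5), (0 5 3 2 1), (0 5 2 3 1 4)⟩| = 720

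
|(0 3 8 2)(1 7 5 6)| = 4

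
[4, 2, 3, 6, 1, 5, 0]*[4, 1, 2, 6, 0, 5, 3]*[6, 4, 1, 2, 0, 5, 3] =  [6, 1, 3, 2, 4, 5, 0]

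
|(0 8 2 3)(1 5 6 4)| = 4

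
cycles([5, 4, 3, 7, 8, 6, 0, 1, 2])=(0 5 6)(1 4 8 2 3 7)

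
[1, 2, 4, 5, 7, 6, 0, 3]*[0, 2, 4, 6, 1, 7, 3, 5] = [2, 4, 1, 7, 5, 3, 0, 6]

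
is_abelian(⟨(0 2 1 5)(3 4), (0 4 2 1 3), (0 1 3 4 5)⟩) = no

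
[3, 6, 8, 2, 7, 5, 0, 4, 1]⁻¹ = [6, 8, 3, 0, 7, 5, 1, 4, 2]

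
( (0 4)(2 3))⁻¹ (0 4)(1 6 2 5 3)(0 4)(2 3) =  (0 4)(1 6 3 5 2)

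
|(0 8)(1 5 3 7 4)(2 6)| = 10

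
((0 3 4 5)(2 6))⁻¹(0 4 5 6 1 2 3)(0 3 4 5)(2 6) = (0 2 1 6 4 3 5)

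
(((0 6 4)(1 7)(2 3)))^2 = (0 4 6)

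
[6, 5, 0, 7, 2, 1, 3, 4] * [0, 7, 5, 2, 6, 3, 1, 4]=[1, 3, 0, 4, 5, 7, 2, 6]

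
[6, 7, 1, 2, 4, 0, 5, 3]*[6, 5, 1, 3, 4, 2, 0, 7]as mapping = [0→0, 1→7, 2→5, 3→1, 4→4, 5→6, 6→2, 7→3]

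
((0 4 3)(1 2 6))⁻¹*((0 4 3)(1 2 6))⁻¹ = (0 4 3)(1 2 6)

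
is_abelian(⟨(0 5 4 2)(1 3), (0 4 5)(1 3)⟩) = no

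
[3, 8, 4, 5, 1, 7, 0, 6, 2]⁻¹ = [6, 4, 8, 0, 2, 3, 7, 5, 1]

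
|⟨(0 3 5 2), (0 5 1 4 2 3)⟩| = 120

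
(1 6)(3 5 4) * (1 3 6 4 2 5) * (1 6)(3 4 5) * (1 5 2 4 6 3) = (1 2)(4 5)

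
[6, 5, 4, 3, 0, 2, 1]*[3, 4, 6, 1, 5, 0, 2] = [2, 0, 5, 1, 3, 6, 4]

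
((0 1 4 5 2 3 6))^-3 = (0 2 1 3 4 6 5)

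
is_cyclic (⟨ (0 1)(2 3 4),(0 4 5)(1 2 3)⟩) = no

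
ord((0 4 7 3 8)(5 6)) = 10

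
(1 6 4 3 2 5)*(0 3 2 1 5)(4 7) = (0 3 1 6 7 4 2)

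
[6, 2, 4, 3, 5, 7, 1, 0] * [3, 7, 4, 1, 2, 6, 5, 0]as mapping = [0→5, 1→4, 2→2, 3→1, 4→6, 5→0, 6→7, 7→3]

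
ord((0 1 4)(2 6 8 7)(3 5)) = 12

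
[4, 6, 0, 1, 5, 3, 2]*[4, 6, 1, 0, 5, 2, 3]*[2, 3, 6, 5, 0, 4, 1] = [4, 5, 0, 1, 6, 2, 3]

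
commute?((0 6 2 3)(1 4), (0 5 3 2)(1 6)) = no:(0 6 2 3)(1 4)*(0 5 3 2)(1 6) = (0 1 4 6)(3 5), (0 5 3 2)(1 6)*(0 6 2 3)(1 4) = (0 5)(1 2 6 4)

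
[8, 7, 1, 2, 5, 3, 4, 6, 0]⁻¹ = [8, 2, 3, 5, 6, 4, 7, 1, 0]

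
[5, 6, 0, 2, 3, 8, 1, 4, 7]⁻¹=[2, 6, 3, 4, 7, 0, 1, 8, 5]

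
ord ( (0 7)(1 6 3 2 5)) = 10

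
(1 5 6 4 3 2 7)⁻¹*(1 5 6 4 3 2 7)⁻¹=(1 2 4 5 7 3 6)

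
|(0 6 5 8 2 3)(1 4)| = 6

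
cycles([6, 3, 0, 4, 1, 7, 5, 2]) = (0 6 5 7 2)(1 3 4)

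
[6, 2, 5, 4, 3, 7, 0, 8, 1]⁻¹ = [6, 8, 1, 4, 3, 2, 0, 5, 7]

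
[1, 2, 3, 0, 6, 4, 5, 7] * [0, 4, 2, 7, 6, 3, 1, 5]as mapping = [0→4, 1→2, 2→7, 3→0, 4→1, 5→6, 6→3, 7→5]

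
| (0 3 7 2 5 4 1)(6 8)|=14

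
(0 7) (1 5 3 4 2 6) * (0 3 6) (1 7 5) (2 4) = (0 5 6 7 3 2) 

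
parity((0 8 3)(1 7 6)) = even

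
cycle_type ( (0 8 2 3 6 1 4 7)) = 8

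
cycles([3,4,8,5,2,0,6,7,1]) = (0 3 5) (1 4 2 8) 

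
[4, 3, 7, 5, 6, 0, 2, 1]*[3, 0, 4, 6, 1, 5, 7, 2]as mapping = [0→1, 1→6, 2→2, 3→5, 4→7, 5→3, 6→4, 7→0]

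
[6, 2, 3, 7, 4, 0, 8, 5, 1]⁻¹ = [5, 8, 1, 2, 4, 7, 0, 3, 6]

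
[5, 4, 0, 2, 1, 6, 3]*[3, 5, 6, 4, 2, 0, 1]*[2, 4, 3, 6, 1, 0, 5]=[2, 3, 6, 5, 0, 4, 1]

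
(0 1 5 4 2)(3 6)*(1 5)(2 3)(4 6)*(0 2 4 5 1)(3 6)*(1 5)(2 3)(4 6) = (0 5 2 3 1)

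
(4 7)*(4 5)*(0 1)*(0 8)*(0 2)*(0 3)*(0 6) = (0 1 8 2 3 6)(4 7 5)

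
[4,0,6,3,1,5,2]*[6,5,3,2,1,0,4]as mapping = [0→1,1→6,2→4,3→2,4→5,5→0,6→3]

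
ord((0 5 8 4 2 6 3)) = 7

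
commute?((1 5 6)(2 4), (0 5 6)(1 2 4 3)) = no:(1 5 6)(2 4)*(0 5 6)(1 2 4 3) = (0 5)(1 6 2 3), (0 5 6)(1 2 4 3)*(1 5 6)(2 4) = (0 6)(1 4 3 5)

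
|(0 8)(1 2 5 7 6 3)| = 6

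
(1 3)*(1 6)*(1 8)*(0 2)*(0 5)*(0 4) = (0 2 5 4)(1 3 6 8)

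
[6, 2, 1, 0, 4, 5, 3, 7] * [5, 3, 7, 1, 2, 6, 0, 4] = [0, 7, 3, 5, 2, 6, 1, 4]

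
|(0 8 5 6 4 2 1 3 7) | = 9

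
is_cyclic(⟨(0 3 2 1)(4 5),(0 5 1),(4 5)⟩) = no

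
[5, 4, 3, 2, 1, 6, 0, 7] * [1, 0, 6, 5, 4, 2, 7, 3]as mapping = [0→2, 1→4, 2→5, 3→6, 4→0, 5→7, 6→1, 7→3]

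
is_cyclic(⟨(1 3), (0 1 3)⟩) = no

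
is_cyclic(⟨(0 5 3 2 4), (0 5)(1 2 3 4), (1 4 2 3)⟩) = no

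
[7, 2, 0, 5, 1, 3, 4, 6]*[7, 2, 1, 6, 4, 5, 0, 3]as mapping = [0→3, 1→1, 2→7, 3→5, 4→2, 5→6, 6→4, 7→0]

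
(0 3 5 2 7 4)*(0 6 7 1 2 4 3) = (1 2)(3 5 4 6 7)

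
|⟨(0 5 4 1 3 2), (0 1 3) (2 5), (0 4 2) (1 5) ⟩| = 720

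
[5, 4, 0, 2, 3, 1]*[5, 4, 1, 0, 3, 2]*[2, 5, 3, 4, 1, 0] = [3, 4, 0, 5, 2, 1]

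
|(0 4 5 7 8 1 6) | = 7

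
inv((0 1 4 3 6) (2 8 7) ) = (0 6 3 4 1) (2 7 8) 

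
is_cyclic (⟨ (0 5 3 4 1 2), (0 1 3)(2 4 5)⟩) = yes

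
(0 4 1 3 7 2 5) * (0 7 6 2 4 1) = (0 1 3 6 2 5 7 4)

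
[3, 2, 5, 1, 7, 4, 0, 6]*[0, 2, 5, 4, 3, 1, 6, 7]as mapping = [0→4, 1→5, 2→1, 3→2, 4→7, 5→3, 6→0, 7→6]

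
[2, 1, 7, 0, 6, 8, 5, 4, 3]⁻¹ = [3, 1, 0, 8, 7, 6, 4, 2, 5]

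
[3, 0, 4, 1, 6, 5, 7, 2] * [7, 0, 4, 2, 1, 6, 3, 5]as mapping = [0→2, 1→7, 2→1, 3→0, 4→3, 5→6, 6→5, 7→4]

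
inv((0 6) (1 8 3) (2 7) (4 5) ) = (0 6) (1 3 8) (2 7) (4 5) 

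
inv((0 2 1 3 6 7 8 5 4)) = (0 4 5 8 7 6 3 1 2)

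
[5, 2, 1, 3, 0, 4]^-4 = [4, 1, 2, 3, 5, 0]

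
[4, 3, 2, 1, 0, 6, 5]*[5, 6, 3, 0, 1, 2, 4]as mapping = [0→1, 1→0, 2→3, 3→6, 4→5, 5→4, 6→2]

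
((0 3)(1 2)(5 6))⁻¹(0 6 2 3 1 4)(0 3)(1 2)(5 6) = (0 2 4 3 5 1)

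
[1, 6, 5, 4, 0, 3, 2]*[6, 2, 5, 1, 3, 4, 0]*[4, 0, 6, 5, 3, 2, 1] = [6, 4, 3, 5, 1, 0, 2]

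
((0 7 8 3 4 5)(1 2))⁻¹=(0 5 4 3 8 7)(1 2)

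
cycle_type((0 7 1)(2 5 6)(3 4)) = 2.3^2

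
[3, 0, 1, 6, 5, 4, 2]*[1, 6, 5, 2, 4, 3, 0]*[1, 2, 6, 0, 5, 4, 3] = [6, 2, 3, 1, 0, 5, 4]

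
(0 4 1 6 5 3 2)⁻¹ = (0 2 3 5 6 1 4)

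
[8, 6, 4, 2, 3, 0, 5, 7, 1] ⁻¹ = [5, 8, 3, 4, 2, 6, 1, 7, 0] 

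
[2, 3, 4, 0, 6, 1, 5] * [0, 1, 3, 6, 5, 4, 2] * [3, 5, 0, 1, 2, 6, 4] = [1, 4, 6, 3, 0, 5, 2]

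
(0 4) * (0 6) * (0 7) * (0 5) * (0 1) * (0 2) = (0 4 6 7 5 1 2) 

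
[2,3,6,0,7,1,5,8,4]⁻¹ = [3,5,0,1,8,6,2,4,7]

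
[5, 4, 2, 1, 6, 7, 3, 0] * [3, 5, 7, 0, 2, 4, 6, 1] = [4, 2, 7, 5, 6, 1, 0, 3]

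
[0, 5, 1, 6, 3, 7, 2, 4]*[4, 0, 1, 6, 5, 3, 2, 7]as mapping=[0→4, 1→3, 2→0, 3→2, 4→6, 5→7, 6→1, 7→5]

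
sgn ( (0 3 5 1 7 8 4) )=1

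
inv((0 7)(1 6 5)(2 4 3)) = (0 7)(1 5 6)(2 3 4)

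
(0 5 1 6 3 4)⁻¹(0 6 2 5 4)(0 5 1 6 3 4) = (0 5 3 2 1)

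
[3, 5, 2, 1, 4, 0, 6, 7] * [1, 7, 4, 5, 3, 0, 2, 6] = [5, 0, 4, 7, 3, 1, 2, 6]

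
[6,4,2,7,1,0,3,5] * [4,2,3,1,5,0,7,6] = [7,5,3,6,2,4,1,0]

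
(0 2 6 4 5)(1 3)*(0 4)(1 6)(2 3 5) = (0 3 6)(1 5 4 2)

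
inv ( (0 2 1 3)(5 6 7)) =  (0 3 1 2)(5 7 6)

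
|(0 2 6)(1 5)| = 6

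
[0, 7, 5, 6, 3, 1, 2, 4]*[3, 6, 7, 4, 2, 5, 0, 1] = [3, 1, 5, 0, 4, 6, 7, 2]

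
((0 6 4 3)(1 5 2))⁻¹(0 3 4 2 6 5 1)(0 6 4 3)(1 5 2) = (0 3 1 4 2 5 6)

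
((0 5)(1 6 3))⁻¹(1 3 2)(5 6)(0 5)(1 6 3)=(0 3)(1 2 6)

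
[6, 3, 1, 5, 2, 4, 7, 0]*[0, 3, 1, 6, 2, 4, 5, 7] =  [5, 6, 3, 4, 1, 2, 7, 0]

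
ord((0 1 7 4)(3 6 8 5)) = 4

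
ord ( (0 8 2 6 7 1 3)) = 7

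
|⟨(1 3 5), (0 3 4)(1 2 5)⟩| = 360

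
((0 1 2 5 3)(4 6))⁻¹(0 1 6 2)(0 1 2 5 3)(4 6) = (1 2 4 5)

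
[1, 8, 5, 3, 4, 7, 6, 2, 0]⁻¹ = [8, 0, 7, 3, 4, 2, 6, 5, 1]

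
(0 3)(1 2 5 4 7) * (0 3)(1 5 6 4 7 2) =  (2 6 4)(5 7)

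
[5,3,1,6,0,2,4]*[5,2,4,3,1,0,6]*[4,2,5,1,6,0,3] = [4,1,5,3,0,6,2]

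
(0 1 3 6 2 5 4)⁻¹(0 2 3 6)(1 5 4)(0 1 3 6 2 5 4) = (0 3 4)(1 5 6 2)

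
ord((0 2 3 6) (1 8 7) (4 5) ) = 12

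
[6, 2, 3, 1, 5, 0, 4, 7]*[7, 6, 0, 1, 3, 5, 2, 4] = [2, 0, 1, 6, 5, 7, 3, 4]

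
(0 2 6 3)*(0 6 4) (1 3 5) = (0 2 4) (1 3 6 5) 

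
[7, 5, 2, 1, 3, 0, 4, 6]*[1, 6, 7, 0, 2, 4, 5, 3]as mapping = [0→3, 1→4, 2→7, 3→6, 4→0, 5→1, 6→2, 7→5]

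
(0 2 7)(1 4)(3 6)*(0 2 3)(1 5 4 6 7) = (0 3 7 2 1 6)(4 5)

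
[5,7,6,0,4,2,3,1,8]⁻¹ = [3,7,5,6,4,0,2,1,8]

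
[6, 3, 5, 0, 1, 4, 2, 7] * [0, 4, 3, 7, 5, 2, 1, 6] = [1, 7, 2, 0, 4, 5, 3, 6]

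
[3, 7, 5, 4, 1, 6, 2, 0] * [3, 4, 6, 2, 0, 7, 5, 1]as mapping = [0→2, 1→1, 2→7, 3→0, 4→4, 5→5, 6→6, 7→3]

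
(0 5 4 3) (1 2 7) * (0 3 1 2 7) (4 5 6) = (0 6 4 1 7 2) 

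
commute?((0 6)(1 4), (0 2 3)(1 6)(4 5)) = no:(0 6)(1 4) * (0 2 3)(1 6)(4 5) = (0 1 5 4 6 2 3), (0 2 3)(1 6)(4 5) * (0 6)(1 4) = (0 2 3 6 4 5 1)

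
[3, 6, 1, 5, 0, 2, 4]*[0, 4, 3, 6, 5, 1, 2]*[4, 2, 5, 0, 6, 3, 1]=[1, 5, 6, 2, 4, 0, 3]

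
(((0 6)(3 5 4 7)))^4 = ()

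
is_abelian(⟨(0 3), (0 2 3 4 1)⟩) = no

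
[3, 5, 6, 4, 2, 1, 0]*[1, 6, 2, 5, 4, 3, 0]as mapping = [0→5, 1→3, 2→0, 3→4, 4→2, 5→6, 6→1]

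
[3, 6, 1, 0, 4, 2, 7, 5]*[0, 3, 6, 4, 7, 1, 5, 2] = [4, 5, 3, 0, 7, 6, 2, 1]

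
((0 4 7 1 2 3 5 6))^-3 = (0 3 7 6 2 4 5 1)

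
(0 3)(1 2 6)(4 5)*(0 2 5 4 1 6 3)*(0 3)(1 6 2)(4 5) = (0 3 1 4 5 6 2)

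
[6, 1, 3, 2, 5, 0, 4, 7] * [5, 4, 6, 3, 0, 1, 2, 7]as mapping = [0→2, 1→4, 2→3, 3→6, 4→1, 5→5, 6→0, 7→7]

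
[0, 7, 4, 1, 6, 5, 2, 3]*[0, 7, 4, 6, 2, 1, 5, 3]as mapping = [0→0, 1→3, 2→2, 3→7, 4→5, 5→1, 6→4, 7→6]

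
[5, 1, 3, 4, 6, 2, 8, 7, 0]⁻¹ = [8, 1, 5, 2, 3, 0, 4, 7, 6]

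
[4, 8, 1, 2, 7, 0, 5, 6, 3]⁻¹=[5, 2, 3, 8, 0, 6, 7, 4, 1]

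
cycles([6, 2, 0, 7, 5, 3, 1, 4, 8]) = (0 6 1 2)(3 7 4 5)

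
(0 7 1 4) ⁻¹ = (0 4 1 7) 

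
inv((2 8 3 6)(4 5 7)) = (2 6 3 8)(4 7 5)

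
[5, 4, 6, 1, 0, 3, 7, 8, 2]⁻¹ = [4, 3, 8, 5, 1, 0, 2, 6, 7]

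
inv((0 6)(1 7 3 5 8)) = (0 6)(1 8 5 3 7)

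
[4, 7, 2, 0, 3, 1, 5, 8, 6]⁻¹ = [3, 5, 2, 4, 0, 6, 8, 1, 7]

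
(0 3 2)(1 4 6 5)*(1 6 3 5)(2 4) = (0 5 6 1 2)(3 4)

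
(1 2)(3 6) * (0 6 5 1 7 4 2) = (0 6 3 5 1)(2 7 4)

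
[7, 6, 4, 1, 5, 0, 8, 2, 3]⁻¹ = [5, 3, 7, 8, 2, 4, 1, 0, 6]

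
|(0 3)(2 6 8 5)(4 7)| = 4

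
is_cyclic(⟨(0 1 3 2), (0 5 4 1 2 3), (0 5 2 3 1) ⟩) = no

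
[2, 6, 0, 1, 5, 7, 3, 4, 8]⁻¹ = [2, 3, 0, 6, 7, 4, 1, 5, 8]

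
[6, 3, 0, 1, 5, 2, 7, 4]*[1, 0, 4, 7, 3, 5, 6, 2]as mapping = [0→6, 1→7, 2→1, 3→0, 4→5, 5→4, 6→2, 7→3]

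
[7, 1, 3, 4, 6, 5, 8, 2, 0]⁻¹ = [8, 1, 7, 2, 3, 5, 4, 0, 6]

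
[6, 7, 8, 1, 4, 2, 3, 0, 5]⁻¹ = [7, 3, 5, 6, 4, 8, 0, 1, 2]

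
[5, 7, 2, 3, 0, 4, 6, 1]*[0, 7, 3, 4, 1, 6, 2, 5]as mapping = [0→6, 1→5, 2→3, 3→4, 4→0, 5→1, 6→2, 7→7]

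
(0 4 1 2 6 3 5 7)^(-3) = (0 3 1 7 6 4 5 2)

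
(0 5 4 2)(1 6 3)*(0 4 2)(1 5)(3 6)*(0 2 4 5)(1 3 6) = (0 3)(1 6)(2 5 4)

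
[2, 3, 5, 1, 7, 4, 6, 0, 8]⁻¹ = [7, 3, 0, 1, 5, 2, 6, 4, 8]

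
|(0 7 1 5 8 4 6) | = 7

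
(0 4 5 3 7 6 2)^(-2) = (0 6 3 4 2 7 5)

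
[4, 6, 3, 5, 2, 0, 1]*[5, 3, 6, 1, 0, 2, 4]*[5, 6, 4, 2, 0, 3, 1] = [5, 0, 6, 4, 1, 3, 2]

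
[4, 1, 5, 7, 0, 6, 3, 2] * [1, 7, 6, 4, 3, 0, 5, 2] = [3, 7, 0, 2, 1, 5, 4, 6]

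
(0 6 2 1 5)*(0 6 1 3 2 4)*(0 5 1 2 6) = (0 2 3 6 4 5)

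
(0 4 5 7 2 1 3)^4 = (0 2 4 1 5 3 7)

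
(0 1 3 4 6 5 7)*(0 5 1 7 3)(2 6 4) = (0 7 5 3 2 6 1)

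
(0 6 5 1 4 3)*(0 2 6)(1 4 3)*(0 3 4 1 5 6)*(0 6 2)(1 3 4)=(0 4 5 3)(2 6)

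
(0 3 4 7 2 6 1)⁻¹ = (0 1 6 2 7 4 3)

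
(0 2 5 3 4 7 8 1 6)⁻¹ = (0 6 1 8 7 4 3 5 2)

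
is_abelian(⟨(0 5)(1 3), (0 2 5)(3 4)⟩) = no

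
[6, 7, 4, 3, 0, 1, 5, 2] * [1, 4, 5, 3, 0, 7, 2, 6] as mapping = [0→2, 1→6, 2→0, 3→3, 4→1, 5→4, 6→7, 7→5] 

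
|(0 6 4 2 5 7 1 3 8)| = 9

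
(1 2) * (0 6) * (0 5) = (0 6 5)(1 2)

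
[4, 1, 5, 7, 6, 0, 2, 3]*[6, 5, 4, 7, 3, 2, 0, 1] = [3, 5, 2, 1, 0, 6, 4, 7]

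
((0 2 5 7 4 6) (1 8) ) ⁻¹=(0 6 4 7 5 2) (1 8) 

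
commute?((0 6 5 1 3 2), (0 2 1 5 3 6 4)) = no:(0 6 5 1 3 2) * (0 2 1 5 3 6 4) = (0 4)(1 6 3), (0 2 1 5 3 6 4) * (0 6 5 1 3 2) = (2 3 5)(4 6)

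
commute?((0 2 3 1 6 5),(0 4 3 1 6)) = no:(0 2 3 1 6 5) * (0 4 3 1 6) = (0 2 1)(3 6 5 4),(0 4 3 1 6) * (0 2 3 1 6 5) = (0 4 1 5)(2 3 6)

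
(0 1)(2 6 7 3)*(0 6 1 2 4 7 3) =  (0 2 1 6 3 4 7)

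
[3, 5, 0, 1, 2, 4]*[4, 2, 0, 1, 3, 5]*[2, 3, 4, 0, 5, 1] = [3, 1, 5, 4, 2, 0]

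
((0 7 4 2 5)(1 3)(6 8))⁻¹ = (0 5 2 4 7)(1 3)(6 8)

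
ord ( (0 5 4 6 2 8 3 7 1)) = 9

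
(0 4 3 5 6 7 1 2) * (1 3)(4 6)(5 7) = (0 6 5 4 1 2)(3 7)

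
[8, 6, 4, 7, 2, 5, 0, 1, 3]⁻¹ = [6, 7, 4, 8, 2, 5, 1, 3, 0]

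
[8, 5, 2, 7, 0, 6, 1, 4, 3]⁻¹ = [4, 6, 2, 8, 7, 1, 5, 3, 0]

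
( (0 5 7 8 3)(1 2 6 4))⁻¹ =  (0 3 8 7 5)(1 4 6 2)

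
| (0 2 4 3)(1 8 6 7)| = 4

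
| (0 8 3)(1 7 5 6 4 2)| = 6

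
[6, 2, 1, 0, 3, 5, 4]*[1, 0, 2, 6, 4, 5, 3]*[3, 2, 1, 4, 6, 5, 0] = [4, 1, 3, 2, 0, 5, 6]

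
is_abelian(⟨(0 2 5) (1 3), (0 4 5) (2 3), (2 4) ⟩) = no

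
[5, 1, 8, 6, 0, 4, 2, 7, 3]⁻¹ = [4, 1, 6, 8, 5, 0, 3, 7, 2]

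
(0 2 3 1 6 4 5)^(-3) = (0 6 2 4 3 5 1)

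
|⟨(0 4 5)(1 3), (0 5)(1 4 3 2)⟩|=720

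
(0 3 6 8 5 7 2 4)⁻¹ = (0 4 2 7 5 8 6 3)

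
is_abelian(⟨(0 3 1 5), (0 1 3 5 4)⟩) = no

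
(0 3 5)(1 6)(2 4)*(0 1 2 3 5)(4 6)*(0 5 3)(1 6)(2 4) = (0 3 5 6 4)(1 2)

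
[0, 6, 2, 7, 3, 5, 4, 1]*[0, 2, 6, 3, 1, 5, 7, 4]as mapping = [0→0, 1→7, 2→6, 3→4, 4→3, 5→5, 6→1, 7→2]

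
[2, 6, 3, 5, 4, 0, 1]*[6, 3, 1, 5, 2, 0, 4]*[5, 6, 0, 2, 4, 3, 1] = [6, 4, 3, 5, 0, 1, 2]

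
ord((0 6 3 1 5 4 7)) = 7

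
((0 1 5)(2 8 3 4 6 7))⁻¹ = (0 5 1)(2 7 6 4 3 8)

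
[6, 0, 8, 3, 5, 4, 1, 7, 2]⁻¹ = [1, 6, 8, 3, 5, 4, 0, 7, 2]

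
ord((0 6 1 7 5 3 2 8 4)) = 9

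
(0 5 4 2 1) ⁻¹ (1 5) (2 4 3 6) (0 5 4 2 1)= (0 4) (1 2 3 6) 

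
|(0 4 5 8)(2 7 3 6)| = 4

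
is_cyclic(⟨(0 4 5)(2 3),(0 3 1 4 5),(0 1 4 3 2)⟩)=no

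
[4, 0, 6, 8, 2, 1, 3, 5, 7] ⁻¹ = [1, 5, 4, 6, 0, 7, 2, 8, 3] 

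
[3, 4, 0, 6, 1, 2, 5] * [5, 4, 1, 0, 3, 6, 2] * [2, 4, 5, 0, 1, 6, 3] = [2, 0, 6, 5, 1, 4, 3] 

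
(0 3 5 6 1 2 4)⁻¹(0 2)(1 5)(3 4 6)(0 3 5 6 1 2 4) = (0 1 5)(2 6)(3 4)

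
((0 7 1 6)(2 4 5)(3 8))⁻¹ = (0 6 1 7)(2 5 4)(3 8)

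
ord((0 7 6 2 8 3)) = 6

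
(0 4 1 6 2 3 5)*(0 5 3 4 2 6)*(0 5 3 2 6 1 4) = (0 6 1 5 3 2)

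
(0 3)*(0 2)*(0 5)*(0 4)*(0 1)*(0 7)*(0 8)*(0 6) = (0 3 2 5 4 1 7 8 6)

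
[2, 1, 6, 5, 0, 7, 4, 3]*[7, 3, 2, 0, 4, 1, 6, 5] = [2, 3, 6, 1, 7, 5, 4, 0]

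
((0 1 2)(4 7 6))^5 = (0 2 1)(4 6 7)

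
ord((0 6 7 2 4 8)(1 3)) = 6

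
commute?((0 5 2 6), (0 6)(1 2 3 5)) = no:(0 5 2 6)*(0 6)(1 2 3 5) = (0 1 2)(3 5), (0 6)(1 2 3 5)*(0 5 2 6) = (1 6 5)(2 3)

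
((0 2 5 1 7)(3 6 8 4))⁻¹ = (0 7 1 5 2)(3 4 8 6)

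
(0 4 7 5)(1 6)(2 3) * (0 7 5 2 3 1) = (0 4 5 7 2 1 6)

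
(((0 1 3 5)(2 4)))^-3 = (0 1 3 5)(2 4)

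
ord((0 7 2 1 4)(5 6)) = 10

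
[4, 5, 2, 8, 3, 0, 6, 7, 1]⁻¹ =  [5, 8, 2, 4, 0, 1, 6, 7, 3]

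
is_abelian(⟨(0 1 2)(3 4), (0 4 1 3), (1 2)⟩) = no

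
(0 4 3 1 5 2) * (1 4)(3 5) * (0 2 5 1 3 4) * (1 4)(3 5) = (0 5 3)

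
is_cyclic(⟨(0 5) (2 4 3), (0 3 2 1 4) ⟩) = no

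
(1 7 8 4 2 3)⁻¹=(1 3 2 4 8 7)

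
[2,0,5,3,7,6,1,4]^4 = [1,6,0,3,4,2,5,7]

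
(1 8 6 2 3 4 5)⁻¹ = (1 5 4 3 2 6 8)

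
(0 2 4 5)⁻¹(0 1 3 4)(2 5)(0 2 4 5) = (0 4)(1 3 5 2)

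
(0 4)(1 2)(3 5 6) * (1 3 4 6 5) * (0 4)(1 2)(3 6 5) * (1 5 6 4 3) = (0 6)(1 5)(2 4 3)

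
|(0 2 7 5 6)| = 5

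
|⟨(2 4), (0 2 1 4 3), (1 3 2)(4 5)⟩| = 720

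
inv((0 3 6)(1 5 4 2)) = (0 6 3)(1 2 4 5)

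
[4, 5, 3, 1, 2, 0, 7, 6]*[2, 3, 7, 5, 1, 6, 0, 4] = [1, 6, 5, 3, 7, 2, 4, 0] 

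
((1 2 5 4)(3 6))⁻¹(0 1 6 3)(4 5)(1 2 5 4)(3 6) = (0 2 3 6)(1 4)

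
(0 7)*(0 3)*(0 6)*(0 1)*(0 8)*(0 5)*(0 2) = (0 7 3 6 1 8 5 2)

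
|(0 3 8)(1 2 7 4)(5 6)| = 12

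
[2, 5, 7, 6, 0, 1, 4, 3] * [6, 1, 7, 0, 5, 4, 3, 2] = [7, 4, 2, 3, 6, 1, 5, 0]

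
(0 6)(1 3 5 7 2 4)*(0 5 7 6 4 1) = (0 4)(1 3 7 2)(5 6)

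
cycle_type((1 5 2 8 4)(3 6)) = 2.5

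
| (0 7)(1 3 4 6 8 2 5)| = 14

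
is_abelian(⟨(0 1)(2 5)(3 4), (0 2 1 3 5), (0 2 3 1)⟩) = no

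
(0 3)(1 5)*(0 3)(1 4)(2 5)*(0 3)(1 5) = (0 3)(1 2)(4 5)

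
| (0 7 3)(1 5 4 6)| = 12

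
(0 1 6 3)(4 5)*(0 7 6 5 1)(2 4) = (1 5 2 4)(3 7 6)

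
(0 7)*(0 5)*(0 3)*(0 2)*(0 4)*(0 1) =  (0 7 5 3 2 4 1)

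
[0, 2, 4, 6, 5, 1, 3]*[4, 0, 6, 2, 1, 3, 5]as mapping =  [0→4, 1→6, 2→1, 3→5, 4→3, 5→0, 6→2]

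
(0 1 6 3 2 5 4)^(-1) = (0 4 5 2 3 6 1)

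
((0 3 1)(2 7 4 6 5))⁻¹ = (0 1 3)(2 5 6 4 7)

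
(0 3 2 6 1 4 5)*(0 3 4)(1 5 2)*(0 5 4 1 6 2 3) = (0 1 5)(3 6 4)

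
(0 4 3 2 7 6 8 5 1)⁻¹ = (0 1 5 8 6 7 2 3 4)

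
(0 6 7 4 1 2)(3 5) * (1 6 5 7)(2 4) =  (0 5 3 7 2)(1 4 6)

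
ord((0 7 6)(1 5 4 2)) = 12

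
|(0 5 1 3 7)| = 5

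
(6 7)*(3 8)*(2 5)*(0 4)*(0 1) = (0 4 1)(2 5)(3 8)(6 7)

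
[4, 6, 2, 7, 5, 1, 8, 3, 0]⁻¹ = [8, 5, 2, 7, 0, 4, 1, 3, 6]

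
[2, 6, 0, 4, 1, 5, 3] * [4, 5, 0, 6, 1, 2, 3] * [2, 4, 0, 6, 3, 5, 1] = [2, 6, 3, 4, 5, 0, 1]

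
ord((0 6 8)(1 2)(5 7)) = 6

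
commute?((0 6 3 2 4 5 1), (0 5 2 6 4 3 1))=no:(0 6 3 2 4 5 1)*(0 5 2 6 4 3 1)=(0 4 2 3 6 1 5), (0 5 2 6 4 3 1)*(0 6 3 2 4 5 1)=(0 1 6 5 4 2 3)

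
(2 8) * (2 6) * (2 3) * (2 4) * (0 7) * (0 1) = (0 7 1)(2 8 6 3 4)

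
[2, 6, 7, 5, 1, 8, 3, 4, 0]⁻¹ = [8, 4, 0, 6, 7, 3, 1, 2, 5]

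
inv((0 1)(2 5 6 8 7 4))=(0 1)(2 4 7 8 6 5)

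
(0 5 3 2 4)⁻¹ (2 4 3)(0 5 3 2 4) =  (0 2 4)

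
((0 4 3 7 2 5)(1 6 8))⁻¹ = (0 5 2 7 3 4)(1 8 6)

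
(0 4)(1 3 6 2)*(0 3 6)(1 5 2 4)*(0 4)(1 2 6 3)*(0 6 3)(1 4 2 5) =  (0 5 3 2 1)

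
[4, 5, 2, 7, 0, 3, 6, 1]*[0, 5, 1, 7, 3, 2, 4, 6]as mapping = [0→3, 1→2, 2→1, 3→6, 4→0, 5→7, 6→4, 7→5]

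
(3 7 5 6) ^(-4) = () 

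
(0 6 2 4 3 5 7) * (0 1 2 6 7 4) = (0 7 1 2)(3 5 4)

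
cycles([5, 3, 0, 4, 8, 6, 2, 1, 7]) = (0 5 6 2)(1 3 4 8 7)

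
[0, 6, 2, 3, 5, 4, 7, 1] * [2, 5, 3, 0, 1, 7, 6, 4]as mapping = [0→2, 1→6, 2→3, 3→0, 4→7, 5→1, 6→4, 7→5]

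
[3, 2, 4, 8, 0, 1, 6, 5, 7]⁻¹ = [4, 5, 1, 0, 2, 7, 6, 8, 3]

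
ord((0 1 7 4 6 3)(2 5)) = 6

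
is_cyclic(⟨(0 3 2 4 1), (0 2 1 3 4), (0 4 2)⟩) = no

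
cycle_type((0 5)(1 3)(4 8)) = 2^3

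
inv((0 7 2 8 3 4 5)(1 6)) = (0 5 4 3 8 2 7)(1 6)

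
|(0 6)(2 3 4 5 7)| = 10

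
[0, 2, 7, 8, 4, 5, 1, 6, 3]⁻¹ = [0, 6, 1, 8, 4, 5, 7, 2, 3]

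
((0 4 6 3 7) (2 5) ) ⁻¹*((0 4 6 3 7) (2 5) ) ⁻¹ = (0 3 4 7 6) 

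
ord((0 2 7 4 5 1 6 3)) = 8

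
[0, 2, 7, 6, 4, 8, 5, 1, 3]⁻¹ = [0, 7, 1, 8, 4, 6, 3, 2, 5]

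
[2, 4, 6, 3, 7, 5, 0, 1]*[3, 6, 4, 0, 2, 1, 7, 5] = [4, 2, 7, 0, 5, 1, 3, 6]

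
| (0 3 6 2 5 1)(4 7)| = 6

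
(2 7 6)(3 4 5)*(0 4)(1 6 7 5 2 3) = (0 4 2 5 1 6 3)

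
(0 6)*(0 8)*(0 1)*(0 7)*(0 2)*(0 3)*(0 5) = (0 6 8 1 7 2 3 5) 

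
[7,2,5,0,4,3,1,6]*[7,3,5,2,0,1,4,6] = [6,5,1,7,0,2,3,4]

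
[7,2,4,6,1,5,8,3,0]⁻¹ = [8,4,1,7,2,5,3,0,6]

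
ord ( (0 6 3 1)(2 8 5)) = 12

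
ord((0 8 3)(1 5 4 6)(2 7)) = 12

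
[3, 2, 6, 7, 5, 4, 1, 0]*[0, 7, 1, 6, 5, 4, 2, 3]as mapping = [0→6, 1→1, 2→2, 3→3, 4→4, 5→5, 6→7, 7→0]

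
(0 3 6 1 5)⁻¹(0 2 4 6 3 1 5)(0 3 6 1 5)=(0 3 2 4 1 6 5)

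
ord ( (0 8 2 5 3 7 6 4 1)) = 9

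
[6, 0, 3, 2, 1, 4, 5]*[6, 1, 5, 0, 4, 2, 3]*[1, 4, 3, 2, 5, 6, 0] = [2, 0, 1, 6, 4, 5, 3]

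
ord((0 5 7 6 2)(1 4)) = 10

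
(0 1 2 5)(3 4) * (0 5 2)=(0 1)(3 4)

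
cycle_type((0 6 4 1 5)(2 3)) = 2.5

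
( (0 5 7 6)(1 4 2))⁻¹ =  (0 6 7 5)(1 2 4)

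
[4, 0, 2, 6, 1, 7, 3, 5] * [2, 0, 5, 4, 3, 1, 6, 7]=[3, 2, 5, 6, 0, 7, 4, 1]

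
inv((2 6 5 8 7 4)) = (2 4 7 8 5 6)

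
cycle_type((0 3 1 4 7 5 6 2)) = 8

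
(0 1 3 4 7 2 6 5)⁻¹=(0 5 6 2 7 4 3 1)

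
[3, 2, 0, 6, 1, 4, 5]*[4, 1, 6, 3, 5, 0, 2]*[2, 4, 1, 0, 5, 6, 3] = [0, 3, 5, 1, 4, 6, 2]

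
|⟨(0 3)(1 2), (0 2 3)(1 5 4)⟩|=60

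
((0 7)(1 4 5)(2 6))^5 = (0 7)(1 5 4)(2 6)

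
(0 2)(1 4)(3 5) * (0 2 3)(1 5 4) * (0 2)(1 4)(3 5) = (0 5 2)(1 4 3)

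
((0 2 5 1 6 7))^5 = (0 7 6 1 5 2)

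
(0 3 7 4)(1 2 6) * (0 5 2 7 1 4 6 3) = (1 7 6 4 5 2 3)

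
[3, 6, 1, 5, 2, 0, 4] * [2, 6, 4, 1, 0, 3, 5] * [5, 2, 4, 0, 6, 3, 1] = [2, 3, 1, 0, 6, 4, 5]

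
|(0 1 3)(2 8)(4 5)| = 6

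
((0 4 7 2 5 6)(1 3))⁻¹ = (0 6 5 2 7 4)(1 3)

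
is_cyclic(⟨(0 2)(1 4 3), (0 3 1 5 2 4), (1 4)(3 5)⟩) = no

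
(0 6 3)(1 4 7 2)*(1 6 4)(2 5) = (0 4 7 5 2 6 3)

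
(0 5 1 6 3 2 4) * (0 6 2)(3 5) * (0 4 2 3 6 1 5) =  (0 6)(1 3 4)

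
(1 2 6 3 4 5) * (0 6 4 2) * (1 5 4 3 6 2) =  (0 2 3 1)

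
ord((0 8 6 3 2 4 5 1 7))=9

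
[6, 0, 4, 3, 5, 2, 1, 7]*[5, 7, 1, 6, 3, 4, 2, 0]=[2, 5, 3, 6, 4, 1, 7, 0]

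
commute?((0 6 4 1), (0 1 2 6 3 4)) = no:(0 6 4 1)*(0 1 2 6 3 4) = (0 3 4 2 6), (0 1 2 6 3 4)*(0 6 4 1) = (1 2 4 6 3)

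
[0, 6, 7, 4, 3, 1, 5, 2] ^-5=[0, 6, 7, 4, 3, 1, 5, 2] 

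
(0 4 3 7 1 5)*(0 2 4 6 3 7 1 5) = (0 6 3 1)(2 4 7 5)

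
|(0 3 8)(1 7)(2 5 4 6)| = 12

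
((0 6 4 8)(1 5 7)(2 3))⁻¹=(0 8 4 6)(1 7 5)(2 3)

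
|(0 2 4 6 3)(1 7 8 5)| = 20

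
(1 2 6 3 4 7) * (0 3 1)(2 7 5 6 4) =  (0 3 2 4 5 6 1 7)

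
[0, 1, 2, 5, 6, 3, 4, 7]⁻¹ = [0, 1, 2, 5, 6, 3, 4, 7]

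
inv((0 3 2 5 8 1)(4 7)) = (0 1 8 5 2 3)(4 7)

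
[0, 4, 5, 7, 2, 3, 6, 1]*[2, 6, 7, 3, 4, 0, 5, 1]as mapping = [0→2, 1→4, 2→0, 3→1, 4→7, 5→3, 6→5, 7→6]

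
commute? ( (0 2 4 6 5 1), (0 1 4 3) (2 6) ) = no: (0 2 4 6 5 1)*(0 1 4 3) (2 6) = (0 6 5 4 2 3), (0 1 4 3) (2 6)*(0 2 4 6 5 1) = (1 6 4 3 2 5) 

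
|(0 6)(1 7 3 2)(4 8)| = 4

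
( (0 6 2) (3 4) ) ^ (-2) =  (0 6 2) 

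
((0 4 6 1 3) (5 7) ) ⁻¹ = (0 3 1 6 4) (5 7) 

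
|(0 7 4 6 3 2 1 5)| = 8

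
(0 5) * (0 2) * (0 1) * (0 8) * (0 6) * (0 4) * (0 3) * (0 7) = (0 5 2 1 8 6 4 3 7)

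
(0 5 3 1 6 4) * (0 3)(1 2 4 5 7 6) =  (0 7 6 5)(2 4 3)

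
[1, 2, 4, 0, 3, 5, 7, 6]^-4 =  [1, 2, 4, 0, 3, 5, 6, 7]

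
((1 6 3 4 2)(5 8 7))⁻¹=(1 2 4 3 6)(5 7 8)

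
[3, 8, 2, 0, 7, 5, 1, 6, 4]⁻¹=[3, 6, 2, 0, 8, 5, 7, 4, 1]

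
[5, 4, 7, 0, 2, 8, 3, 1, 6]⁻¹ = [3, 7, 4, 6, 1, 0, 8, 2, 5]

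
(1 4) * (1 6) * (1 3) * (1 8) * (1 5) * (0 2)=(0 2)(1 4 6 3 8 5)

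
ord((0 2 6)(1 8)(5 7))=6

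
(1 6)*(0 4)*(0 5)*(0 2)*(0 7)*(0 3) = (0 4 5 2 7 3)(1 6)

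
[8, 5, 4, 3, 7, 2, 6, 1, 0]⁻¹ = [8, 7, 5, 3, 2, 1, 6, 4, 0]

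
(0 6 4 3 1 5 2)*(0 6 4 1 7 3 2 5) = (0 4 2 6 1)(3 7)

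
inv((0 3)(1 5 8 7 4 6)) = (0 3)(1 6 4 7 8 5)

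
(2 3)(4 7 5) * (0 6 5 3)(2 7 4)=(0 6 5 2)(3 7)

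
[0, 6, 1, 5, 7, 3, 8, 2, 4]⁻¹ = [0, 2, 7, 5, 8, 3, 1, 4, 6]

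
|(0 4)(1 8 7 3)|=4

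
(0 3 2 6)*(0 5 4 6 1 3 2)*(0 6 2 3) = (0 3 6 5 4 2 1) 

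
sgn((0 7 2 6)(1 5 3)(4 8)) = 1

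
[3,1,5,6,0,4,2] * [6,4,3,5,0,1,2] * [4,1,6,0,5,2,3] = [2,5,1,6,3,4,0]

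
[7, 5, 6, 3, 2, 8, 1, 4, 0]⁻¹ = [8, 6, 4, 3, 7, 1, 2, 0, 5]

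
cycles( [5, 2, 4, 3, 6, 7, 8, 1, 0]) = (0 5 7 1 2 4 6 8)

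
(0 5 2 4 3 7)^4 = (0 3 2)(4 5 7)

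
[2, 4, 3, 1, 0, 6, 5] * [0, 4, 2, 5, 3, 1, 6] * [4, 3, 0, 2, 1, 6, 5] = [0, 2, 6, 1, 4, 5, 3]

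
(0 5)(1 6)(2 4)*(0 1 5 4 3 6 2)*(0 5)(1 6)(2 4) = (0 2 3 1 4 5 6)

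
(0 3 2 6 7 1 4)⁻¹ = (0 4 1 7 6 2 3)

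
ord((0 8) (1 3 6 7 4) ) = 10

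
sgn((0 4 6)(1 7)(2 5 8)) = -1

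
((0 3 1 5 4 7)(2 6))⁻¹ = (0 7 4 5 1 3)(2 6)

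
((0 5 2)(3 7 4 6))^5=(0 2 5)(3 7 4 6)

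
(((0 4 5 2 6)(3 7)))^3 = (0 2 4 6 5)(3 7)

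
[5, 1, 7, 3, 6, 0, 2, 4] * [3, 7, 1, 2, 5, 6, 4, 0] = [6, 7, 0, 2, 4, 3, 1, 5]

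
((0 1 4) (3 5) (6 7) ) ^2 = (0 4 1) 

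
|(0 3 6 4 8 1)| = 6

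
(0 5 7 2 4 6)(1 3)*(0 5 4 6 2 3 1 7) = (0 4 2 6 5)(3 7)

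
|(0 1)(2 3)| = 2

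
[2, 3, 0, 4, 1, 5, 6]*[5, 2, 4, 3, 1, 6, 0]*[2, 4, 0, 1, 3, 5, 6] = [3, 1, 5, 4, 0, 6, 2]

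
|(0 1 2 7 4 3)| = 6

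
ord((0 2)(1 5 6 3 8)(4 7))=10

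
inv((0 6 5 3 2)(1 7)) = (0 2 3 5 6)(1 7)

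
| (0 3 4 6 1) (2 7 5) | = 15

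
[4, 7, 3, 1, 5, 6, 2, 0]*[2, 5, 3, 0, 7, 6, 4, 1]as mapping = [0→7, 1→1, 2→0, 3→5, 4→6, 5→4, 6→3, 7→2]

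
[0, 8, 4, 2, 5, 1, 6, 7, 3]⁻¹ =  [0, 5, 3, 8, 2, 4, 6, 7, 1]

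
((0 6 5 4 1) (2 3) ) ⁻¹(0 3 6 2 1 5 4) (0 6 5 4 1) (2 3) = (0 4 1 6 2 5 3) 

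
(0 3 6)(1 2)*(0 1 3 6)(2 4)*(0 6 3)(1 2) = (0 3 6 2)(1 4)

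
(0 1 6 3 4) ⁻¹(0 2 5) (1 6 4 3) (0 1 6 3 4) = (0 4 6 3) (1 2 5) 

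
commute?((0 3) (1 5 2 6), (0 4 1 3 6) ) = no:(0 3) (1 5 2 6)*(0 4 1 3 6) = (0 6 3 4 1 5 2), (0 4 1 3 6)*(0 3) (1 5 2 6) = (0 4 5 2 6 3 1) 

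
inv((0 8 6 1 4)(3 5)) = (0 4 1 6 8)(3 5)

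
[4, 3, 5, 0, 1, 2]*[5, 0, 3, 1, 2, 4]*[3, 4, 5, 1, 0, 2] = [5, 4, 0, 2, 3, 1]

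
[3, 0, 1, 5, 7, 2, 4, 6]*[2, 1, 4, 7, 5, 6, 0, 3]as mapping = [0→7, 1→2, 2→1, 3→6, 4→3, 5→4, 6→5, 7→0]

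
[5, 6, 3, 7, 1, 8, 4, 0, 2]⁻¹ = [7, 4, 8, 2, 6, 0, 1, 3, 5]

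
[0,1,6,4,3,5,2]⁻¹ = [0,1,6,4,3,5,2]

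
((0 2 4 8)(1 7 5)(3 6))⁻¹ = (0 8 4 2)(1 5 7)(3 6)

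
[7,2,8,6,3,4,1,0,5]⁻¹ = [7,6,1,4,5,8,3,0,2]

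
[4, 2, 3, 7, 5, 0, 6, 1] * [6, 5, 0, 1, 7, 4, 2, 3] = [7, 0, 1, 3, 4, 6, 2, 5]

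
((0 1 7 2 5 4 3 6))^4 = (0 5)(1 4)(2 6)(3 7)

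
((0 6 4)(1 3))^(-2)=(0 6 4)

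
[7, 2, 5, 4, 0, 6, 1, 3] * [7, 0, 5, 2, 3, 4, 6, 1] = [1, 5, 4, 3, 7, 6, 0, 2]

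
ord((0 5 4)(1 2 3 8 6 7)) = 6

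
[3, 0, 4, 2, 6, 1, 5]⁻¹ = [1, 5, 3, 0, 2, 6, 4]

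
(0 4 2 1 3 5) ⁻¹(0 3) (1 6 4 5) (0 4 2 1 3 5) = (0 3 6 2) (4 5) 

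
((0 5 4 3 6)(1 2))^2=(0 4 6 5 3)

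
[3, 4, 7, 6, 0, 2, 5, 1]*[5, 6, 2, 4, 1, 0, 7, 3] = [4, 1, 3, 7, 5, 2, 0, 6]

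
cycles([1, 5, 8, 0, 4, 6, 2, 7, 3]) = (0 1 5 6 2 8 3)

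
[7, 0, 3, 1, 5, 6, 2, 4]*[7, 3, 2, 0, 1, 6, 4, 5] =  [5, 7, 0, 3, 6, 4, 2, 1]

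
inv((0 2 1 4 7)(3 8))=(0 7 4 1 2)(3 8)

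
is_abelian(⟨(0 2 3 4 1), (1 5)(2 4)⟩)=no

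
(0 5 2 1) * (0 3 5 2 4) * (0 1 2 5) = (0 5 4 1 3)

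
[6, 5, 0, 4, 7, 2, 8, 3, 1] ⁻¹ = [2, 8, 5, 7, 3, 1, 0, 4, 6] 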